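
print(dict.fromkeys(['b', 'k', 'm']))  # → {'b': None, 'k': None, 'm': None}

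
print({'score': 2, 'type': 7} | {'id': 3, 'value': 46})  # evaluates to {'score': 2, 'type': 7, 'id': 3, 'value': 46}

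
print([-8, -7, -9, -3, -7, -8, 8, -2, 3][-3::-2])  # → [8, -7, -9, -8]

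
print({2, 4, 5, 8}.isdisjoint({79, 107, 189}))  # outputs True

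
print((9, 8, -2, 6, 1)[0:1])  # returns (9,)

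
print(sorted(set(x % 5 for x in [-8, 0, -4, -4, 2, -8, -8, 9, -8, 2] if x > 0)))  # [2, 4]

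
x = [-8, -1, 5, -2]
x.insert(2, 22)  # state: [-8, -1, 22, 5, -2]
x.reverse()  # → [-2, 5, 22, -1, -8]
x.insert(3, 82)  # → [-2, 5, 22, 82, -1, -8]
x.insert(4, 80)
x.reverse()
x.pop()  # -2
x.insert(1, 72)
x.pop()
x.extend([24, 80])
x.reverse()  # [80, 24, 22, 82, 80, -1, 72, -8]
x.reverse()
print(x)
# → [-8, 72, -1, 80, 82, 22, 24, 80]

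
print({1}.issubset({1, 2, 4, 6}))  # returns True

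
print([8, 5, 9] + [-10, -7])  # [8, 5, 9, -10, -7]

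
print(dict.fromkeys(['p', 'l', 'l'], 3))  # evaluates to {'p': 3, 'l': 3}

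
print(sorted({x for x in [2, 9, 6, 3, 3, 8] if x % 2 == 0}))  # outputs [2, 6, 8]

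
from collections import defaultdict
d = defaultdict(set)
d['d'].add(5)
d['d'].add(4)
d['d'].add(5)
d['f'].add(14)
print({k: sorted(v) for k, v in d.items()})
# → {'d': [4, 5], 'f': [14]}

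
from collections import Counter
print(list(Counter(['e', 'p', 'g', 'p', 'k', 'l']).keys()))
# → ['e', 'p', 'g', 'k', 'l']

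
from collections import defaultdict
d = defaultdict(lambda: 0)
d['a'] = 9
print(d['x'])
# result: 0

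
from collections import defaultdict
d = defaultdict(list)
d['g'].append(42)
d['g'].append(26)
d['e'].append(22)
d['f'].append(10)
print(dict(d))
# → {'g': [42, 26], 'e': [22], 'f': [10]}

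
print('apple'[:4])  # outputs appl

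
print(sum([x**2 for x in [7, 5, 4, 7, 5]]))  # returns 164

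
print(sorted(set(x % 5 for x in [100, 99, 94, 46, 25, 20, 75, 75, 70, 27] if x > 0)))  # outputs [0, 1, 2, 4]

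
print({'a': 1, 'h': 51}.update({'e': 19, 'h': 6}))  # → None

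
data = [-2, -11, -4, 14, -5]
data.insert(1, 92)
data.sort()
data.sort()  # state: [-11, -5, -4, -2, 14, 92]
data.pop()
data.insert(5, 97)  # [-11, -5, -4, -2, 14, 97]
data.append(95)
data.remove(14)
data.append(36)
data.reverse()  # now [36, 95, 97, -2, -4, -5, -11]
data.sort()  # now [-11, -5, -4, -2, 36, 95, 97]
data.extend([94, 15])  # [-11, -5, -4, -2, 36, 95, 97, 94, 15]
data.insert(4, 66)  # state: [-11, -5, -4, -2, 66, 36, 95, 97, 94, 15]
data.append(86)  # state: [-11, -5, -4, -2, 66, 36, 95, 97, 94, 15, 86]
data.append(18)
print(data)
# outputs [-11, -5, -4, -2, 66, 36, 95, 97, 94, 15, 86, 18]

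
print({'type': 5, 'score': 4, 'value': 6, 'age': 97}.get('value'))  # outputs 6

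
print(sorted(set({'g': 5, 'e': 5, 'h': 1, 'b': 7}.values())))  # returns [1, 5, 7]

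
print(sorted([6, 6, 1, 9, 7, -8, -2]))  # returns [-8, -2, 1, 6, 6, 7, 9]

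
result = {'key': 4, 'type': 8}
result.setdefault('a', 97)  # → 97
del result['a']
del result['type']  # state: {'key': 4}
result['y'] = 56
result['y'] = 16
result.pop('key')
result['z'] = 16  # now {'y': 16, 'z': 16}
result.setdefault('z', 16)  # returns 16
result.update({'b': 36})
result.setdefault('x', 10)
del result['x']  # {'y': 16, 'z': 16, 'b': 36}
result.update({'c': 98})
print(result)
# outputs {'y': 16, 'z': 16, 'b': 36, 'c': 98}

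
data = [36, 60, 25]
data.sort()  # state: [25, 36, 60]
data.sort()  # [25, 36, 60]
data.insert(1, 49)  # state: [25, 49, 36, 60]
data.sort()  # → [25, 36, 49, 60]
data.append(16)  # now [25, 36, 49, 60, 16]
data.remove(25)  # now [36, 49, 60, 16]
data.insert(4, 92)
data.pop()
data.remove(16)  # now [36, 49, 60]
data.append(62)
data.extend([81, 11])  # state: [36, 49, 60, 62, 81, 11]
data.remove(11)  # [36, 49, 60, 62, 81]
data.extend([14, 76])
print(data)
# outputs [36, 49, 60, 62, 81, 14, 76]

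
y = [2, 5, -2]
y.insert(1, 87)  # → [2, 87, 5, -2]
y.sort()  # [-2, 2, 5, 87]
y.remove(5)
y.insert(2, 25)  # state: [-2, 2, 25, 87]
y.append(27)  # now [-2, 2, 25, 87, 27]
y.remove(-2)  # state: [2, 25, 87, 27]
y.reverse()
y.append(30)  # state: [27, 87, 25, 2, 30]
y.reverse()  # [30, 2, 25, 87, 27]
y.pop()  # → 27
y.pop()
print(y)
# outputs [30, 2, 25]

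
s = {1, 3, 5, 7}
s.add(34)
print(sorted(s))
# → [1, 3, 5, 7, 34]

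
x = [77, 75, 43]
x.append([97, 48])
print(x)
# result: [77, 75, 43, [97, 48]]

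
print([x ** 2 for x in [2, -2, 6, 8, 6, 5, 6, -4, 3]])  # [4, 4, 36, 64, 36, 25, 36, 16, 9]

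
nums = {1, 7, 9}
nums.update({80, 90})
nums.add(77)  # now {1, 7, 9, 77, 80, 90}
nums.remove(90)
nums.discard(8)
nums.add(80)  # {1, 7, 9, 77, 80}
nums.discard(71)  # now {1, 7, 9, 77, 80}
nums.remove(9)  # {1, 7, 77, 80}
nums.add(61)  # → {1, 7, 61, 77, 80}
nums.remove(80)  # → {1, 7, 61, 77}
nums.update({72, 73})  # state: {1, 7, 61, 72, 73, 77}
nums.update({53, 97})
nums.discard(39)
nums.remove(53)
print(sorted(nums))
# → [1, 7, 61, 72, 73, 77, 97]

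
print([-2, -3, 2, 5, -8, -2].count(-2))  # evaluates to 2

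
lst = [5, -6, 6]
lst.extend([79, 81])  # [5, -6, 6, 79, 81]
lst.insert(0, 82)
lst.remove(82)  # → [5, -6, 6, 79, 81]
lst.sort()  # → [-6, 5, 6, 79, 81]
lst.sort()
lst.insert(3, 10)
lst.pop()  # 81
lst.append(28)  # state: [-6, 5, 6, 10, 79, 28]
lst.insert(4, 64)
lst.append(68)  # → [-6, 5, 6, 10, 64, 79, 28, 68]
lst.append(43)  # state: [-6, 5, 6, 10, 64, 79, 28, 68, 43]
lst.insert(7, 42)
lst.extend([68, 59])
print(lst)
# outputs [-6, 5, 6, 10, 64, 79, 28, 42, 68, 43, 68, 59]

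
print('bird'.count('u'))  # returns 0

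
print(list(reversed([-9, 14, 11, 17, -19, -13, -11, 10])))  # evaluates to [10, -11, -13, -19, 17, 11, 14, -9]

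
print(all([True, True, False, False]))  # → False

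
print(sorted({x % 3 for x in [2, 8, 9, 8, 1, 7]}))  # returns [0, 1, 2]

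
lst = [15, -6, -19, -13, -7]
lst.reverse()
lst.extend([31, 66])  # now [-7, -13, -19, -6, 15, 31, 66]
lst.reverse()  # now [66, 31, 15, -6, -19, -13, -7]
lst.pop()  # -7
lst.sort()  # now [-19, -13, -6, 15, 31, 66]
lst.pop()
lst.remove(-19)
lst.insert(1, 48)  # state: [-13, 48, -6, 15, 31]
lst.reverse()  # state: [31, 15, -6, 48, -13]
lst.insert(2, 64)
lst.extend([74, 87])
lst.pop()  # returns 87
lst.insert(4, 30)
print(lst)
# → [31, 15, 64, -6, 30, 48, -13, 74]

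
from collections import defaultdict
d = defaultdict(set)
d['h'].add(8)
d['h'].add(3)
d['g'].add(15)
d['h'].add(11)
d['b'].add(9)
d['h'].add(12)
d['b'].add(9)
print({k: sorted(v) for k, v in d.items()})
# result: {'h': [3, 8, 11, 12], 'g': [15], 'b': [9]}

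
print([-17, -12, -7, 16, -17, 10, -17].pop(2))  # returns -7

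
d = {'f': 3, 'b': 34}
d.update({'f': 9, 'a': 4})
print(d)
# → {'f': 9, 'b': 34, 'a': 4}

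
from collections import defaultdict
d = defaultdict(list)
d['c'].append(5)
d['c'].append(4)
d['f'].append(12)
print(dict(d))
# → {'c': [5, 4], 'f': [12]}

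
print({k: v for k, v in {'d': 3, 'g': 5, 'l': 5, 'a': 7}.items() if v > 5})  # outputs {'a': 7}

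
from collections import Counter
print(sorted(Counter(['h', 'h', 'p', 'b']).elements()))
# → ['b', 'h', 'h', 'p']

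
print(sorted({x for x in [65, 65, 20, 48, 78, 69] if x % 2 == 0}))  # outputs [20, 48, 78]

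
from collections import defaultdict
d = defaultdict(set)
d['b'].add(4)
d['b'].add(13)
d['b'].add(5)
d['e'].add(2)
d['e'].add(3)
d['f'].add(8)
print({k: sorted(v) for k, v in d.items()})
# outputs {'b': [4, 5, 13], 'e': [2, 3], 'f': [8]}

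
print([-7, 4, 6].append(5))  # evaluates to None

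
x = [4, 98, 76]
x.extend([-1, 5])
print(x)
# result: [4, 98, 76, -1, 5]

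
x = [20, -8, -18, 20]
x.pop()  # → 20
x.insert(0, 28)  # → [28, 20, -8, -18]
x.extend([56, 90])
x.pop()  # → 90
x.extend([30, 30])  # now [28, 20, -8, -18, 56, 30, 30]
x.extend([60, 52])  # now [28, 20, -8, -18, 56, 30, 30, 60, 52]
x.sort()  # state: [-18, -8, 20, 28, 30, 30, 52, 56, 60]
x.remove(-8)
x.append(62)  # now [-18, 20, 28, 30, 30, 52, 56, 60, 62]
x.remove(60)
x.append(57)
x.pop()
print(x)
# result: [-18, 20, 28, 30, 30, 52, 56, 62]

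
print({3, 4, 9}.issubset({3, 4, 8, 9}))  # True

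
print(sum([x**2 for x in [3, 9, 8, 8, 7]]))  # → 267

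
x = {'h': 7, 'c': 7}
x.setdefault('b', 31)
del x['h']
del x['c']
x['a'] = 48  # {'b': 31, 'a': 48}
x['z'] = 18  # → {'b': 31, 'a': 48, 'z': 18}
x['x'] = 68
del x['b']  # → {'a': 48, 'z': 18, 'x': 68}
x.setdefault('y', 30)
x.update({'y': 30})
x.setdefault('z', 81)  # 18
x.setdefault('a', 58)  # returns 48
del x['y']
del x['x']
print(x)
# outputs {'a': 48, 'z': 18}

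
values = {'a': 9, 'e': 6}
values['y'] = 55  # {'a': 9, 'e': 6, 'y': 55}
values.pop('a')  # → 9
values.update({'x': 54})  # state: {'e': 6, 'y': 55, 'x': 54}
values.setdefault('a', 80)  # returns 80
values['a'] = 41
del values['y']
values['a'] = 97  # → {'e': 6, 'x': 54, 'a': 97}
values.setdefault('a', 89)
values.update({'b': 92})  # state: {'e': 6, 'x': 54, 'a': 97, 'b': 92}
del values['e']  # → {'x': 54, 'a': 97, 'b': 92}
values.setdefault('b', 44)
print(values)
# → {'x': 54, 'a': 97, 'b': 92}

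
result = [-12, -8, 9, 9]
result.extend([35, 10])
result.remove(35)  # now [-12, -8, 9, 9, 10]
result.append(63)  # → [-12, -8, 9, 9, 10, 63]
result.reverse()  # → [63, 10, 9, 9, -8, -12]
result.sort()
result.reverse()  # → [63, 10, 9, 9, -8, -12]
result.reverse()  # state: [-12, -8, 9, 9, 10, 63]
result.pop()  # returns 63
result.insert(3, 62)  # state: [-12, -8, 9, 62, 9, 10]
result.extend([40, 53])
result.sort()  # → [-12, -8, 9, 9, 10, 40, 53, 62]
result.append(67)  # [-12, -8, 9, 9, 10, 40, 53, 62, 67]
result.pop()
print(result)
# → [-12, -8, 9, 9, 10, 40, 53, 62]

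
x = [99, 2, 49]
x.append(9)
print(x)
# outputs [99, 2, 49, 9]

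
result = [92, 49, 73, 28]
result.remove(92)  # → [49, 73, 28]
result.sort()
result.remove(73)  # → [28, 49]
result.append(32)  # [28, 49, 32]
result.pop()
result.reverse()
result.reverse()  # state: [28, 49]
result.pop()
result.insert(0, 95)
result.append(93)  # [95, 28, 93]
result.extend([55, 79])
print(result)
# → [95, 28, 93, 55, 79]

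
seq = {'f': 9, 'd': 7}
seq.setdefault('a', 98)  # 98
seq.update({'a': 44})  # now {'f': 9, 'd': 7, 'a': 44}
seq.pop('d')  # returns 7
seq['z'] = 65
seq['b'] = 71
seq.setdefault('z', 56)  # 65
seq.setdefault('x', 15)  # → 15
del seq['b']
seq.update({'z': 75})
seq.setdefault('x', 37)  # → 15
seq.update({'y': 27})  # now {'f': 9, 'a': 44, 'z': 75, 'x': 15, 'y': 27}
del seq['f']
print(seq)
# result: {'a': 44, 'z': 75, 'x': 15, 'y': 27}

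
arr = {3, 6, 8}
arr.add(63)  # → {3, 6, 8, 63}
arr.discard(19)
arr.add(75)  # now {3, 6, 8, 63, 75}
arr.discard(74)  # {3, 6, 8, 63, 75}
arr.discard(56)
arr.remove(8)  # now {3, 6, 63, 75}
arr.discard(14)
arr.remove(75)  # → {3, 6, 63}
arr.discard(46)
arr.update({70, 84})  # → {3, 6, 63, 70, 84}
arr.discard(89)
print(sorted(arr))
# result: [3, 6, 63, 70, 84]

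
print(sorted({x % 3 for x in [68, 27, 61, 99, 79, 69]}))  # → [0, 1, 2]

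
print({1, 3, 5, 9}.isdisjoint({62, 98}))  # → True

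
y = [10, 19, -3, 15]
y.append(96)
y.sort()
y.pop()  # 96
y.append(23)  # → [-3, 10, 15, 19, 23]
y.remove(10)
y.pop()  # 23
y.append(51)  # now [-3, 15, 19, 51]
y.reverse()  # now [51, 19, 15, -3]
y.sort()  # [-3, 15, 19, 51]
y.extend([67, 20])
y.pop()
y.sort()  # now [-3, 15, 19, 51, 67]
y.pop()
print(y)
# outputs [-3, 15, 19, 51]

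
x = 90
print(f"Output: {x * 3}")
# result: Output: 270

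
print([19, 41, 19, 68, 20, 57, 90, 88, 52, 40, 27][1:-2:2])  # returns [41, 68, 57, 88]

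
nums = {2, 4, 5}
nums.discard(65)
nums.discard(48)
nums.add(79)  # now {2, 4, 5, 79}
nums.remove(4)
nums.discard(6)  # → {2, 5, 79}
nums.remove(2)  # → {5, 79}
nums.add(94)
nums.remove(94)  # {5, 79}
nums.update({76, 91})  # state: {5, 76, 79, 91}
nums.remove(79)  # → {5, 76, 91}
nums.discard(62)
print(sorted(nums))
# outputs [5, 76, 91]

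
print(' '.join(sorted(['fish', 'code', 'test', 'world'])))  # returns code fish test world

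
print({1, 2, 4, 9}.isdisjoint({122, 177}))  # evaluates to True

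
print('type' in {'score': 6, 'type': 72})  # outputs True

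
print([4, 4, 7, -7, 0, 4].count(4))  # 3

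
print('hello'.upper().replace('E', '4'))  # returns H4LLO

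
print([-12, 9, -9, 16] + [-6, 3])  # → [-12, 9, -9, 16, -6, 3]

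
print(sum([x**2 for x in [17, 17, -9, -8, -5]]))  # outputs 748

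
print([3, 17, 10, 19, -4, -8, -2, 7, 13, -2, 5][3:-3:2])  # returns [19, -8, 7]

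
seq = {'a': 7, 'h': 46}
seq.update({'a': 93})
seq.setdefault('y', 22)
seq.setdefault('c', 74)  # 74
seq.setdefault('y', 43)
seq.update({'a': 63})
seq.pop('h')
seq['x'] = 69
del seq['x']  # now {'a': 63, 'y': 22, 'c': 74}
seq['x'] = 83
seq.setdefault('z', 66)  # 66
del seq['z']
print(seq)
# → {'a': 63, 'y': 22, 'c': 74, 'x': 83}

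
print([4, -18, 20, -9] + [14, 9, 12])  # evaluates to [4, -18, 20, -9, 14, 9, 12]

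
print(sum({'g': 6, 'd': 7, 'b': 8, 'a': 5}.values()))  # 26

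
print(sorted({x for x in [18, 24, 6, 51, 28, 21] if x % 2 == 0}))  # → [6, 18, 24, 28]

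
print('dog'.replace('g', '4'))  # do4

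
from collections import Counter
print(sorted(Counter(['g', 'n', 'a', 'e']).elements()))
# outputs ['a', 'e', 'g', 'n']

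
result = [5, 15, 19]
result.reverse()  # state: [19, 15, 5]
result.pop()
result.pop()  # 15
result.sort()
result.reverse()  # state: [19]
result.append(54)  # [19, 54]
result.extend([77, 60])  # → [19, 54, 77, 60]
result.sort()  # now [19, 54, 60, 77]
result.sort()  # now [19, 54, 60, 77]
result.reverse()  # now [77, 60, 54, 19]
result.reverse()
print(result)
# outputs [19, 54, 60, 77]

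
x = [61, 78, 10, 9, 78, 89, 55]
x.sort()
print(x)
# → [9, 10, 55, 61, 78, 78, 89]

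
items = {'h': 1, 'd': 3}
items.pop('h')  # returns 1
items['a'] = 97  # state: {'d': 3, 'a': 97}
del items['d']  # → {'a': 97}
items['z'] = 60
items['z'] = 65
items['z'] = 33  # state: {'a': 97, 'z': 33}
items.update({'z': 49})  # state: {'a': 97, 'z': 49}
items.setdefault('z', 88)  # 49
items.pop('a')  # 97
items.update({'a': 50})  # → {'z': 49, 'a': 50}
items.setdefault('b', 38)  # 38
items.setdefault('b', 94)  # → 38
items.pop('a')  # 50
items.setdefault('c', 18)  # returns 18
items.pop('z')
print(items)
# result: {'b': 38, 'c': 18}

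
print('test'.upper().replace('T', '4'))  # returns 4ES4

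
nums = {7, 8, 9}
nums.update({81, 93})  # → {7, 8, 9, 81, 93}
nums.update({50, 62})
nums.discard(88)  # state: {7, 8, 9, 50, 62, 81, 93}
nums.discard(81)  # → {7, 8, 9, 50, 62, 93}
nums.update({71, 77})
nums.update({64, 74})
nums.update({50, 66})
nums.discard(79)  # {7, 8, 9, 50, 62, 64, 66, 71, 74, 77, 93}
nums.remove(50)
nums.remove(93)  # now {7, 8, 9, 62, 64, 66, 71, 74, 77}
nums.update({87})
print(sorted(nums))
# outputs [7, 8, 9, 62, 64, 66, 71, 74, 77, 87]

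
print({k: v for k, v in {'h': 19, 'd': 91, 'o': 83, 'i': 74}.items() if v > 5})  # {'h': 19, 'd': 91, 'o': 83, 'i': 74}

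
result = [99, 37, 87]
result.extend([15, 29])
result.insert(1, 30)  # [99, 30, 37, 87, 15, 29]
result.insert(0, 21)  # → [21, 99, 30, 37, 87, 15, 29]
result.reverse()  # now [29, 15, 87, 37, 30, 99, 21]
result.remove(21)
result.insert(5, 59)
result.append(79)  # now [29, 15, 87, 37, 30, 59, 99, 79]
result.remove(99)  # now [29, 15, 87, 37, 30, 59, 79]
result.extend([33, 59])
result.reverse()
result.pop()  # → 29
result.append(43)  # [59, 33, 79, 59, 30, 37, 87, 15, 43]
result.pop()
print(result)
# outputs [59, 33, 79, 59, 30, 37, 87, 15]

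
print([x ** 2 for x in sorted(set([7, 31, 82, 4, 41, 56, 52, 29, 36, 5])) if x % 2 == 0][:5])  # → [16, 1296, 2704, 3136, 6724]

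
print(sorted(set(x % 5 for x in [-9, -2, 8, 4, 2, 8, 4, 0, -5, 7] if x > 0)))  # [2, 3, 4]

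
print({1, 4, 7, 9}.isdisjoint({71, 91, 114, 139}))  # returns True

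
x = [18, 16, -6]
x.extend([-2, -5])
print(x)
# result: [18, 16, -6, -2, -5]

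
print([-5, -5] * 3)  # [-5, -5, -5, -5, -5, -5]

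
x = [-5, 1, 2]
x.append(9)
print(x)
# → [-5, 1, 2, 9]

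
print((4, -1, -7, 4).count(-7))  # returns 1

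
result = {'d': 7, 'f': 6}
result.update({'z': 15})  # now {'d': 7, 'f': 6, 'z': 15}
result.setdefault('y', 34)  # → 34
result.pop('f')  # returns 6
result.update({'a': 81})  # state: {'d': 7, 'z': 15, 'y': 34, 'a': 81}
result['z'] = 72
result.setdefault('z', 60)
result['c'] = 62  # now {'d': 7, 'z': 72, 'y': 34, 'a': 81, 'c': 62}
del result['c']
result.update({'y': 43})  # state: {'d': 7, 'z': 72, 'y': 43, 'a': 81}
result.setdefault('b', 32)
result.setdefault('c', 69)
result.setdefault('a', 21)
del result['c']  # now {'d': 7, 'z': 72, 'y': 43, 'a': 81, 'b': 32}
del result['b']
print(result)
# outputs {'d': 7, 'z': 72, 'y': 43, 'a': 81}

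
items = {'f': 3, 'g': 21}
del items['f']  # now {'g': 21}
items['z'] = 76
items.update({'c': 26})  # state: {'g': 21, 'z': 76, 'c': 26}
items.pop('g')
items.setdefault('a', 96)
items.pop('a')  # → 96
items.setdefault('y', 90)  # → 90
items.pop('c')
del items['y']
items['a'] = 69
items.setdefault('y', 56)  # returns 56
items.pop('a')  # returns 69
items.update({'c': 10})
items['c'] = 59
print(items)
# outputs {'z': 76, 'y': 56, 'c': 59}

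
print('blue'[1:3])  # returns lu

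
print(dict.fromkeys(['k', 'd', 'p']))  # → {'k': None, 'd': None, 'p': None}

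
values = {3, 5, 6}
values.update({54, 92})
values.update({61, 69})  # {3, 5, 6, 54, 61, 69, 92}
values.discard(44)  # {3, 5, 6, 54, 61, 69, 92}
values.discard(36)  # {3, 5, 6, 54, 61, 69, 92}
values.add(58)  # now {3, 5, 6, 54, 58, 61, 69, 92}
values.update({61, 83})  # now {3, 5, 6, 54, 58, 61, 69, 83, 92}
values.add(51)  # {3, 5, 6, 51, 54, 58, 61, 69, 83, 92}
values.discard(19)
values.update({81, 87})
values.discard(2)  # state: {3, 5, 6, 51, 54, 58, 61, 69, 81, 83, 87, 92}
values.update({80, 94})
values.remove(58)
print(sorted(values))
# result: [3, 5, 6, 51, 54, 61, 69, 80, 81, 83, 87, 92, 94]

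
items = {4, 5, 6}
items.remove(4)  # {5, 6}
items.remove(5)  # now {6}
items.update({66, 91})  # {6, 66, 91}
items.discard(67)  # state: {6, 66, 91}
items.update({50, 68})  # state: {6, 50, 66, 68, 91}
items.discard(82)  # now {6, 50, 66, 68, 91}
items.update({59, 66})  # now {6, 50, 59, 66, 68, 91}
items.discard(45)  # {6, 50, 59, 66, 68, 91}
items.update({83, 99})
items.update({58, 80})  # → {6, 50, 58, 59, 66, 68, 80, 83, 91, 99}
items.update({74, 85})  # {6, 50, 58, 59, 66, 68, 74, 80, 83, 85, 91, 99}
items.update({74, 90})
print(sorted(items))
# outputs [6, 50, 58, 59, 66, 68, 74, 80, 83, 85, 90, 91, 99]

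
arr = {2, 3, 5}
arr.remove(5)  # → {2, 3}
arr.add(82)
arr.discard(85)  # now {2, 3, 82}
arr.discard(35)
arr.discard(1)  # {2, 3, 82}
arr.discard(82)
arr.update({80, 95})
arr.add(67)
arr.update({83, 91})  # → {2, 3, 67, 80, 83, 91, 95}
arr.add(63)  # {2, 3, 63, 67, 80, 83, 91, 95}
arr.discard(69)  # {2, 3, 63, 67, 80, 83, 91, 95}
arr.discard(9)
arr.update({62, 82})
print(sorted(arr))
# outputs [2, 3, 62, 63, 67, 80, 82, 83, 91, 95]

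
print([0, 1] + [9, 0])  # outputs [0, 1, 9, 0]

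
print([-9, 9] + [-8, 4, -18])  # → [-9, 9, -8, 4, -18]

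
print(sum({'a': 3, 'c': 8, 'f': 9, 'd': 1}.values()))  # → 21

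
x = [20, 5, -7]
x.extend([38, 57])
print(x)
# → [20, 5, -7, 38, 57]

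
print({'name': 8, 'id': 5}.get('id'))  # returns 5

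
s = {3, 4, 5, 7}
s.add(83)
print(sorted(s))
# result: [3, 4, 5, 7, 83]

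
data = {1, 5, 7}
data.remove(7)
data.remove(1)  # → {5}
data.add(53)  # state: {5, 53}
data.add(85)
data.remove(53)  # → {5, 85}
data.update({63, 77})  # {5, 63, 77, 85}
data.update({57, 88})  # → {5, 57, 63, 77, 85, 88}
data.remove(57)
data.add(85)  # {5, 63, 77, 85, 88}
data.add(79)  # {5, 63, 77, 79, 85, 88}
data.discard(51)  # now {5, 63, 77, 79, 85, 88}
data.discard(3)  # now {5, 63, 77, 79, 85, 88}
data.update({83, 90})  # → {5, 63, 77, 79, 83, 85, 88, 90}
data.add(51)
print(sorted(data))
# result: [5, 51, 63, 77, 79, 83, 85, 88, 90]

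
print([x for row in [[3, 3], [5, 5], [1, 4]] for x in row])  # [3, 3, 5, 5, 1, 4]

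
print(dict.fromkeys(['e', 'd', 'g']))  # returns {'e': None, 'd': None, 'g': None}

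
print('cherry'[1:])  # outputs herry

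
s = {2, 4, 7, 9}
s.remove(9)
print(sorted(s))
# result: [2, 4, 7]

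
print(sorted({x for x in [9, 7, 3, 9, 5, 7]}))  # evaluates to [3, 5, 7, 9]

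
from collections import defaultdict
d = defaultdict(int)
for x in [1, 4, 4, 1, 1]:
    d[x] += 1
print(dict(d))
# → {1: 3, 4: 2}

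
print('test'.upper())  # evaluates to TEST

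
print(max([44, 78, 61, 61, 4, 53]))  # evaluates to 78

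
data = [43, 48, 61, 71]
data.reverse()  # [71, 61, 48, 43]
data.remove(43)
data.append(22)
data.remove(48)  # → [71, 61, 22]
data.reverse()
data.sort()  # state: [22, 61, 71]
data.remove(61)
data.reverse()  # [71, 22]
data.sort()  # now [22, 71]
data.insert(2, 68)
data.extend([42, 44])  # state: [22, 71, 68, 42, 44]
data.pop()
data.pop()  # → 42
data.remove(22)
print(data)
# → [71, 68]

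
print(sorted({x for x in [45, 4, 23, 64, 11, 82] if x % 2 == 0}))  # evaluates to [4, 64, 82]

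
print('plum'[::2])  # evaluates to pu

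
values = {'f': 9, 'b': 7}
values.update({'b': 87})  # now {'f': 9, 'b': 87}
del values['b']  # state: {'f': 9}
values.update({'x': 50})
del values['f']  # {'x': 50}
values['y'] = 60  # {'x': 50, 'y': 60}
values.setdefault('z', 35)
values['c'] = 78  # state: {'x': 50, 'y': 60, 'z': 35, 'c': 78}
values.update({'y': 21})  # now {'x': 50, 'y': 21, 'z': 35, 'c': 78}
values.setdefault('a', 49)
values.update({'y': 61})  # {'x': 50, 'y': 61, 'z': 35, 'c': 78, 'a': 49}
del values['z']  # {'x': 50, 'y': 61, 'c': 78, 'a': 49}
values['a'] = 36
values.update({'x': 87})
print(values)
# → {'x': 87, 'y': 61, 'c': 78, 'a': 36}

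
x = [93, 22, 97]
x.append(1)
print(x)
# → [93, 22, 97, 1]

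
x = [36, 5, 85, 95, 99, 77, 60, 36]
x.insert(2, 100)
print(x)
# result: [36, 5, 100, 85, 95, 99, 77, 60, 36]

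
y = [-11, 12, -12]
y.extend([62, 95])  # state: [-11, 12, -12, 62, 95]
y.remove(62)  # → [-11, 12, -12, 95]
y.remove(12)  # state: [-11, -12, 95]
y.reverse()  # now [95, -12, -11]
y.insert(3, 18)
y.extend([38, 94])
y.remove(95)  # [-12, -11, 18, 38, 94]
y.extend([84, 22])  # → [-12, -11, 18, 38, 94, 84, 22]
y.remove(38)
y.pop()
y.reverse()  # [84, 94, 18, -11, -12]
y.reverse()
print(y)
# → [-12, -11, 18, 94, 84]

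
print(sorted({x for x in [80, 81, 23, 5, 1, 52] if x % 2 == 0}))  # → [52, 80]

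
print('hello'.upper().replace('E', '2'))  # H2LLO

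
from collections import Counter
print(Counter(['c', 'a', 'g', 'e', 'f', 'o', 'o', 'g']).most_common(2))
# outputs [('g', 2), ('o', 2)]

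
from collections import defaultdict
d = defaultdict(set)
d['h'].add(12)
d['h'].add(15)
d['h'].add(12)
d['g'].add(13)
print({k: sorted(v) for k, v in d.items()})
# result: {'h': [12, 15], 'g': [13]}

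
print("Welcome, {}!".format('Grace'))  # Welcome, Grace!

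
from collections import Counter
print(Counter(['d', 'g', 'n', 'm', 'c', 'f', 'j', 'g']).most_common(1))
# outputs [('g', 2)]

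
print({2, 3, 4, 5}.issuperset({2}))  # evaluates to True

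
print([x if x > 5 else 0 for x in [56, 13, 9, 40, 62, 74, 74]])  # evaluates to [56, 13, 9, 40, 62, 74, 74]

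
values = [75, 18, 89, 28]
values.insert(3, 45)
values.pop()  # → 28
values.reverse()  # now [45, 89, 18, 75]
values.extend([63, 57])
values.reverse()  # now [57, 63, 75, 18, 89, 45]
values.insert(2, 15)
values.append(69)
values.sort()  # [15, 18, 45, 57, 63, 69, 75, 89]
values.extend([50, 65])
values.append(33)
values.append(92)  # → [15, 18, 45, 57, 63, 69, 75, 89, 50, 65, 33, 92]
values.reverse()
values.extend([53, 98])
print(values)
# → [92, 33, 65, 50, 89, 75, 69, 63, 57, 45, 18, 15, 53, 98]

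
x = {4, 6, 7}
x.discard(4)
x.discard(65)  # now {6, 7}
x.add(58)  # {6, 7, 58}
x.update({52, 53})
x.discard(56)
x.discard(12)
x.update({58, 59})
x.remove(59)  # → {6, 7, 52, 53, 58}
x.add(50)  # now {6, 7, 50, 52, 53, 58}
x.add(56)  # {6, 7, 50, 52, 53, 56, 58}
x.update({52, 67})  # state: {6, 7, 50, 52, 53, 56, 58, 67}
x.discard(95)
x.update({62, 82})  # {6, 7, 50, 52, 53, 56, 58, 62, 67, 82}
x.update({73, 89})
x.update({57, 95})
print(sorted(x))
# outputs [6, 7, 50, 52, 53, 56, 57, 58, 62, 67, 73, 82, 89, 95]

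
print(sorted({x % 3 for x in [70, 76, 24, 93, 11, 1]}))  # [0, 1, 2]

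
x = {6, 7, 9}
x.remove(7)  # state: {6, 9}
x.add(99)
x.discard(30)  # {6, 9, 99}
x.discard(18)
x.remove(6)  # {9, 99}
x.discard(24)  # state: {9, 99}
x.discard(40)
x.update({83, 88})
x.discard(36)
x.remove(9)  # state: {83, 88, 99}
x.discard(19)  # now {83, 88, 99}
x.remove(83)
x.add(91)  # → {88, 91, 99}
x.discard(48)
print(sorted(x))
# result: [88, 91, 99]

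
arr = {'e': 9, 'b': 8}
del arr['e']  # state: {'b': 8}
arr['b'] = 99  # {'b': 99}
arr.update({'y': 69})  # {'b': 99, 'y': 69}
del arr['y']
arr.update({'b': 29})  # {'b': 29}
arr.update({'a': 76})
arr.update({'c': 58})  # {'b': 29, 'a': 76, 'c': 58}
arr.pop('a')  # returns 76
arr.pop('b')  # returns 29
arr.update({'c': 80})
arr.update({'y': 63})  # {'c': 80, 'y': 63}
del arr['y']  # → {'c': 80}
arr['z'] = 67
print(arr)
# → {'c': 80, 'z': 67}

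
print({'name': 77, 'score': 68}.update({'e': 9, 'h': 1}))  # None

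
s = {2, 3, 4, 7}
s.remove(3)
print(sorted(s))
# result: [2, 4, 7]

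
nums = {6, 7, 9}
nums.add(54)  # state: {6, 7, 9, 54}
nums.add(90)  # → {6, 7, 9, 54, 90}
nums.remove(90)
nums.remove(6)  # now {7, 9, 54}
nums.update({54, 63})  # {7, 9, 54, 63}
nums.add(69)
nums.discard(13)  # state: {7, 9, 54, 63, 69}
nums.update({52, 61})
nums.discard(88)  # {7, 9, 52, 54, 61, 63, 69}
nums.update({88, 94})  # {7, 9, 52, 54, 61, 63, 69, 88, 94}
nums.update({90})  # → {7, 9, 52, 54, 61, 63, 69, 88, 90, 94}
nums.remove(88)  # {7, 9, 52, 54, 61, 63, 69, 90, 94}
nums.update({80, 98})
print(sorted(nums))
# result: [7, 9, 52, 54, 61, 63, 69, 80, 90, 94, 98]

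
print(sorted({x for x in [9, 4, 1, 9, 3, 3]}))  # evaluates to [1, 3, 4, 9]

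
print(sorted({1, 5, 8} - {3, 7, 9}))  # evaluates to [1, 5, 8]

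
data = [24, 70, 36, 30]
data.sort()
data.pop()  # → 70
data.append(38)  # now [24, 30, 36, 38]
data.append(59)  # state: [24, 30, 36, 38, 59]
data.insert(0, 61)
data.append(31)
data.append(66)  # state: [61, 24, 30, 36, 38, 59, 31, 66]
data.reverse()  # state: [66, 31, 59, 38, 36, 30, 24, 61]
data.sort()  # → [24, 30, 31, 36, 38, 59, 61, 66]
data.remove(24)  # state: [30, 31, 36, 38, 59, 61, 66]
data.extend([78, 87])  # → [30, 31, 36, 38, 59, 61, 66, 78, 87]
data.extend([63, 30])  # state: [30, 31, 36, 38, 59, 61, 66, 78, 87, 63, 30]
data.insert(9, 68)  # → [30, 31, 36, 38, 59, 61, 66, 78, 87, 68, 63, 30]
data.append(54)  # [30, 31, 36, 38, 59, 61, 66, 78, 87, 68, 63, 30, 54]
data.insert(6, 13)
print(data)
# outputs [30, 31, 36, 38, 59, 61, 13, 66, 78, 87, 68, 63, 30, 54]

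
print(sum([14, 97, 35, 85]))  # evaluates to 231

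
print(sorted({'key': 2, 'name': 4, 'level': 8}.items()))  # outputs [('key', 2), ('level', 8), ('name', 4)]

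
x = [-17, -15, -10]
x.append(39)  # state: [-17, -15, -10, 39]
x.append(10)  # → [-17, -15, -10, 39, 10]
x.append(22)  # [-17, -15, -10, 39, 10, 22]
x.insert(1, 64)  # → [-17, 64, -15, -10, 39, 10, 22]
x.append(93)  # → [-17, 64, -15, -10, 39, 10, 22, 93]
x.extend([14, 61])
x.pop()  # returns 61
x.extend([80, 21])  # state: [-17, 64, -15, -10, 39, 10, 22, 93, 14, 80, 21]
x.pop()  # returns 21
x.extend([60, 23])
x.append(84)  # [-17, 64, -15, -10, 39, 10, 22, 93, 14, 80, 60, 23, 84]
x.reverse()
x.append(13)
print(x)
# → [84, 23, 60, 80, 14, 93, 22, 10, 39, -10, -15, 64, -17, 13]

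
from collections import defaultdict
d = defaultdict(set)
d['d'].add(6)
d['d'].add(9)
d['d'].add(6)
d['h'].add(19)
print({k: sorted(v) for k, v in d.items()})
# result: {'d': [6, 9], 'h': [19]}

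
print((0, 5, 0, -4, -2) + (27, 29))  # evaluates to (0, 5, 0, -4, -2, 27, 29)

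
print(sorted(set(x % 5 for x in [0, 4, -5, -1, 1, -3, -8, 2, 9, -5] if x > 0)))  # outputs [1, 2, 4]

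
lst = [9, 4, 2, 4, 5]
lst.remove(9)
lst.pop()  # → 5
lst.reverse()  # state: [4, 2, 4]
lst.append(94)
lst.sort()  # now [2, 4, 4, 94]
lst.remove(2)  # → [4, 4, 94]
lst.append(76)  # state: [4, 4, 94, 76]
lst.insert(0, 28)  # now [28, 4, 4, 94, 76]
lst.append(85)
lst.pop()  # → 85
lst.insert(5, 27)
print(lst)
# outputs [28, 4, 4, 94, 76, 27]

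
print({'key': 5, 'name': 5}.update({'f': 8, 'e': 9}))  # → None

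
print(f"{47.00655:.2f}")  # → 47.01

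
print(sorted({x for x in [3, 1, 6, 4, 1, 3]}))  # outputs [1, 3, 4, 6]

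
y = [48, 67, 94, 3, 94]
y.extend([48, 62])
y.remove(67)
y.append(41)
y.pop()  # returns 41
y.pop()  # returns 62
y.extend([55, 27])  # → [48, 94, 3, 94, 48, 55, 27]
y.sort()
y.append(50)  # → [3, 27, 48, 48, 55, 94, 94, 50]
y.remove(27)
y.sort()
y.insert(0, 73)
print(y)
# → [73, 3, 48, 48, 50, 55, 94, 94]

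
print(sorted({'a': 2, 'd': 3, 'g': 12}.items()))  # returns [('a', 2), ('d', 3), ('g', 12)]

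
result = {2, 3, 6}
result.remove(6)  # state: {2, 3}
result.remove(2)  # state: {3}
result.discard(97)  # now {3}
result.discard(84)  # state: {3}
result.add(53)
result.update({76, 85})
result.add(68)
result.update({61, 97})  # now {3, 53, 61, 68, 76, 85, 97}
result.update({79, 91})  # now {3, 53, 61, 68, 76, 79, 85, 91, 97}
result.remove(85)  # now {3, 53, 61, 68, 76, 79, 91, 97}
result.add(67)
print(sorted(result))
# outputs [3, 53, 61, 67, 68, 76, 79, 91, 97]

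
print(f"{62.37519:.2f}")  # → 62.38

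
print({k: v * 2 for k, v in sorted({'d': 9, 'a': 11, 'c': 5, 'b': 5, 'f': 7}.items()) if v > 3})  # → {'a': 22, 'b': 10, 'c': 10, 'd': 18, 'f': 14}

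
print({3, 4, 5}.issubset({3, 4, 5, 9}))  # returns True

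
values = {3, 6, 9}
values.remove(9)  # {3, 6}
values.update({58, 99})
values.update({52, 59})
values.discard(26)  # {3, 6, 52, 58, 59, 99}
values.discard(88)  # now {3, 6, 52, 58, 59, 99}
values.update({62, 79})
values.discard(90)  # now {3, 6, 52, 58, 59, 62, 79, 99}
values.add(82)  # {3, 6, 52, 58, 59, 62, 79, 82, 99}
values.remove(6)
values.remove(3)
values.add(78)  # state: {52, 58, 59, 62, 78, 79, 82, 99}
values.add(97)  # {52, 58, 59, 62, 78, 79, 82, 97, 99}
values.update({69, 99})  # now {52, 58, 59, 62, 69, 78, 79, 82, 97, 99}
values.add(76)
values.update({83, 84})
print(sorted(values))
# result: [52, 58, 59, 62, 69, 76, 78, 79, 82, 83, 84, 97, 99]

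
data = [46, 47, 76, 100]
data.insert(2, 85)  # [46, 47, 85, 76, 100]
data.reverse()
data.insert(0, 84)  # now [84, 100, 76, 85, 47, 46]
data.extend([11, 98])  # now [84, 100, 76, 85, 47, 46, 11, 98]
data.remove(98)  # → [84, 100, 76, 85, 47, 46, 11]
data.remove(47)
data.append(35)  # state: [84, 100, 76, 85, 46, 11, 35]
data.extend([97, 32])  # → [84, 100, 76, 85, 46, 11, 35, 97, 32]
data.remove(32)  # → [84, 100, 76, 85, 46, 11, 35, 97]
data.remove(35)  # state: [84, 100, 76, 85, 46, 11, 97]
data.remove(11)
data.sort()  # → [46, 76, 84, 85, 97, 100]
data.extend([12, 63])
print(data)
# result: [46, 76, 84, 85, 97, 100, 12, 63]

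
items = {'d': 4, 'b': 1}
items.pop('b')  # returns 1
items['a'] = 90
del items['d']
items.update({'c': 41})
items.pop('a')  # 90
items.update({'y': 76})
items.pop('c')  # 41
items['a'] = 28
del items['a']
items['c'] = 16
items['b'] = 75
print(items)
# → {'y': 76, 'c': 16, 'b': 75}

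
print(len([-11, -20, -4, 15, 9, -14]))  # 6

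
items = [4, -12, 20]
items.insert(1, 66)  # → [4, 66, -12, 20]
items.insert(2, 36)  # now [4, 66, 36, -12, 20]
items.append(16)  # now [4, 66, 36, -12, 20, 16]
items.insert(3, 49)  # [4, 66, 36, 49, -12, 20, 16]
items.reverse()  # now [16, 20, -12, 49, 36, 66, 4]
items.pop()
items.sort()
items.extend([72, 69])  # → [-12, 16, 20, 36, 49, 66, 72, 69]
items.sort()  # [-12, 16, 20, 36, 49, 66, 69, 72]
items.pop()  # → 72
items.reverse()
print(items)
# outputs [69, 66, 49, 36, 20, 16, -12]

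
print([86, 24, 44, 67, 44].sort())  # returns None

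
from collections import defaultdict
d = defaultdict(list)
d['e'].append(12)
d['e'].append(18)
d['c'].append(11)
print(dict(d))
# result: {'e': [12, 18], 'c': [11]}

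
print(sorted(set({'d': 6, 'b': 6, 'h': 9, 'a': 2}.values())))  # [2, 6, 9]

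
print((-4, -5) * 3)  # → (-4, -5, -4, -5, -4, -5)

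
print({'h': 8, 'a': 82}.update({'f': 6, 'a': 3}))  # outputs None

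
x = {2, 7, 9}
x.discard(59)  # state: {2, 7, 9}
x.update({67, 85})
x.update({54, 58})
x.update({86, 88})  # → {2, 7, 9, 54, 58, 67, 85, 86, 88}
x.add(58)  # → {2, 7, 9, 54, 58, 67, 85, 86, 88}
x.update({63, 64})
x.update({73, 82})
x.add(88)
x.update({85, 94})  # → {2, 7, 9, 54, 58, 63, 64, 67, 73, 82, 85, 86, 88, 94}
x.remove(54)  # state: {2, 7, 9, 58, 63, 64, 67, 73, 82, 85, 86, 88, 94}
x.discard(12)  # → {2, 7, 9, 58, 63, 64, 67, 73, 82, 85, 86, 88, 94}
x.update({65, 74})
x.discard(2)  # {7, 9, 58, 63, 64, 65, 67, 73, 74, 82, 85, 86, 88, 94}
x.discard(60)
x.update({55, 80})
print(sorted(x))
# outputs [7, 9, 55, 58, 63, 64, 65, 67, 73, 74, 80, 82, 85, 86, 88, 94]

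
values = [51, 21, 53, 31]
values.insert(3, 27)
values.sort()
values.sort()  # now [21, 27, 31, 51, 53]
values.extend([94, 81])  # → [21, 27, 31, 51, 53, 94, 81]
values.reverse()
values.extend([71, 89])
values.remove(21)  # [81, 94, 53, 51, 31, 27, 71, 89]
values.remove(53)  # [81, 94, 51, 31, 27, 71, 89]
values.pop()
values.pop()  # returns 71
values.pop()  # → 27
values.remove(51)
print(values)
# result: [81, 94, 31]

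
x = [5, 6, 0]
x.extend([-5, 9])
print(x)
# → [5, 6, 0, -5, 9]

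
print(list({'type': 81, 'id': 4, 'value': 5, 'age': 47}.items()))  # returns [('type', 81), ('id', 4), ('value', 5), ('age', 47)]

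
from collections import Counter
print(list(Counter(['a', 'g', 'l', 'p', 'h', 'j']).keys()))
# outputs ['a', 'g', 'l', 'p', 'h', 'j']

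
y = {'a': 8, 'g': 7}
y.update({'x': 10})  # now {'a': 8, 'g': 7, 'x': 10}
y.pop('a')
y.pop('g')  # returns 7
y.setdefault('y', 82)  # 82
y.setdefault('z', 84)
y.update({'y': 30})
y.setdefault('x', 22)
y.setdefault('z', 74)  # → 84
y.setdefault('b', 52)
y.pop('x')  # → 10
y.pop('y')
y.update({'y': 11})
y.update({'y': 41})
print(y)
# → {'z': 84, 'b': 52, 'y': 41}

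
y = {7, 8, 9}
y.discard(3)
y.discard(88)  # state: {7, 8, 9}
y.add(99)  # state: {7, 8, 9, 99}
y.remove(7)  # {8, 9, 99}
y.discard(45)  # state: {8, 9, 99}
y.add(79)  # {8, 9, 79, 99}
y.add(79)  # {8, 9, 79, 99}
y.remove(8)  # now {9, 79, 99}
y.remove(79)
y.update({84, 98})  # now {9, 84, 98, 99}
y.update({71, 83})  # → {9, 71, 83, 84, 98, 99}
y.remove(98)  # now {9, 71, 83, 84, 99}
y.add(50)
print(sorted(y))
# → [9, 50, 71, 83, 84, 99]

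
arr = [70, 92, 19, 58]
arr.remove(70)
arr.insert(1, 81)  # [92, 81, 19, 58]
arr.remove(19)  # [92, 81, 58]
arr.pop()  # 58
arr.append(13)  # [92, 81, 13]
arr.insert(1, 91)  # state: [92, 91, 81, 13]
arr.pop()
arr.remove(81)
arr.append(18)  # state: [92, 91, 18]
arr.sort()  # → [18, 91, 92]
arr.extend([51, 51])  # [18, 91, 92, 51, 51]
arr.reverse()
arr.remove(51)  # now [51, 92, 91, 18]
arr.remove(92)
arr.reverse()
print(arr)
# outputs [18, 91, 51]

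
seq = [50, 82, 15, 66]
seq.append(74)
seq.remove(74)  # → [50, 82, 15, 66]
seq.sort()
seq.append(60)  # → [15, 50, 66, 82, 60]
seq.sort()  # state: [15, 50, 60, 66, 82]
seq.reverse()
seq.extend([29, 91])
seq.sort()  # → [15, 29, 50, 60, 66, 82, 91]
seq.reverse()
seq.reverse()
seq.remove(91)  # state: [15, 29, 50, 60, 66, 82]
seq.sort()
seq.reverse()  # [82, 66, 60, 50, 29, 15]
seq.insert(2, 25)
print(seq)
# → [82, 66, 25, 60, 50, 29, 15]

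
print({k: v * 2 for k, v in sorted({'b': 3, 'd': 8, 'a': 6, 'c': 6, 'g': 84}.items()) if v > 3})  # {'a': 12, 'c': 12, 'd': 16, 'g': 168}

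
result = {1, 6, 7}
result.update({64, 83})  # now {1, 6, 7, 64, 83}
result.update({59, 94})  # {1, 6, 7, 59, 64, 83, 94}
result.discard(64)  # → {1, 6, 7, 59, 83, 94}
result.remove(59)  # {1, 6, 7, 83, 94}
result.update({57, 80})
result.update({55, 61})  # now {1, 6, 7, 55, 57, 61, 80, 83, 94}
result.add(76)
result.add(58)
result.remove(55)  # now {1, 6, 7, 57, 58, 61, 76, 80, 83, 94}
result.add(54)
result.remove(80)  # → {1, 6, 7, 54, 57, 58, 61, 76, 83, 94}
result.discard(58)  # {1, 6, 7, 54, 57, 61, 76, 83, 94}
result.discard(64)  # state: {1, 6, 7, 54, 57, 61, 76, 83, 94}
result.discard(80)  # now {1, 6, 7, 54, 57, 61, 76, 83, 94}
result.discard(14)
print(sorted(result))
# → [1, 6, 7, 54, 57, 61, 76, 83, 94]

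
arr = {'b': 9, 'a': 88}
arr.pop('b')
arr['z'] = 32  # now {'a': 88, 'z': 32}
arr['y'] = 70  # {'a': 88, 'z': 32, 'y': 70}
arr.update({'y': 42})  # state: {'a': 88, 'z': 32, 'y': 42}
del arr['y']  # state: {'a': 88, 'z': 32}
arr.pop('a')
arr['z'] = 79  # {'z': 79}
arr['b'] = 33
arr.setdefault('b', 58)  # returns 33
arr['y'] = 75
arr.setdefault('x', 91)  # 91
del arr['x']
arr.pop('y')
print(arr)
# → {'z': 79, 'b': 33}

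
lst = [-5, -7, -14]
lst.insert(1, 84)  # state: [-5, 84, -7, -14]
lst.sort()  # [-14, -7, -5, 84]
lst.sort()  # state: [-14, -7, -5, 84]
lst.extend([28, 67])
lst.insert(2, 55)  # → [-14, -7, 55, -5, 84, 28, 67]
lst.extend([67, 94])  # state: [-14, -7, 55, -5, 84, 28, 67, 67, 94]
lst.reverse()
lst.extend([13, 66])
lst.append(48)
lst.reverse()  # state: [48, 66, 13, -14, -7, 55, -5, 84, 28, 67, 67, 94]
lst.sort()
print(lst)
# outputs [-14, -7, -5, 13, 28, 48, 55, 66, 67, 67, 84, 94]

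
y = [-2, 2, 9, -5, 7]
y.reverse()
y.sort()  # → [-5, -2, 2, 7, 9]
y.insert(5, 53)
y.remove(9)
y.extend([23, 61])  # [-5, -2, 2, 7, 53, 23, 61]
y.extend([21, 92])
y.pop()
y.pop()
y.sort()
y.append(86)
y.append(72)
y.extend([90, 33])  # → [-5, -2, 2, 7, 23, 53, 61, 86, 72, 90, 33]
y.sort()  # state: [-5, -2, 2, 7, 23, 33, 53, 61, 72, 86, 90]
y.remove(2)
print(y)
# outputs [-5, -2, 7, 23, 33, 53, 61, 72, 86, 90]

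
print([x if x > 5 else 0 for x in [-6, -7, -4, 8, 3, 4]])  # [0, 0, 0, 8, 0, 0]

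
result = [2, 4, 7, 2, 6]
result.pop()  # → 6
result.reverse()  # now [2, 7, 4, 2]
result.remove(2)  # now [7, 4, 2]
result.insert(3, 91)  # [7, 4, 2, 91]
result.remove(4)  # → [7, 2, 91]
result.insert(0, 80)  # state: [80, 7, 2, 91]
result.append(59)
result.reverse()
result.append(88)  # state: [59, 91, 2, 7, 80, 88]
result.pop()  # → 88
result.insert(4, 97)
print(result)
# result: [59, 91, 2, 7, 97, 80]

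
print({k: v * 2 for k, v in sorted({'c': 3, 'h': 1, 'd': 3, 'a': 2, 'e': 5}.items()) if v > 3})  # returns {'e': 10}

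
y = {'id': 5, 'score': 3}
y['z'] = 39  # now {'id': 5, 'score': 3, 'z': 39}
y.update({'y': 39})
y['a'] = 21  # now {'id': 5, 'score': 3, 'z': 39, 'y': 39, 'a': 21}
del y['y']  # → {'id': 5, 'score': 3, 'z': 39, 'a': 21}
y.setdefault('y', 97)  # 97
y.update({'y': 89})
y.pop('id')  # 5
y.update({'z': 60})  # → {'score': 3, 'z': 60, 'a': 21, 'y': 89}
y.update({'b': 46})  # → {'score': 3, 'z': 60, 'a': 21, 'y': 89, 'b': 46}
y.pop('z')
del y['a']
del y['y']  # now {'score': 3, 'b': 46}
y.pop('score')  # 3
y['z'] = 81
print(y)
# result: {'b': 46, 'z': 81}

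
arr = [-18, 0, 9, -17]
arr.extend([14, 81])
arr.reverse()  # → [81, 14, -17, 9, 0, -18]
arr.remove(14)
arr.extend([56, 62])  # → [81, -17, 9, 0, -18, 56, 62]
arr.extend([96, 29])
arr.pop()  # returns 29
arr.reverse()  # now [96, 62, 56, -18, 0, 9, -17, 81]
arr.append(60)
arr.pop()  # 60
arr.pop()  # 81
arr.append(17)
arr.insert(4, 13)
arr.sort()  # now [-18, -17, 0, 9, 13, 17, 56, 62, 96]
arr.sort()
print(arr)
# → [-18, -17, 0, 9, 13, 17, 56, 62, 96]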